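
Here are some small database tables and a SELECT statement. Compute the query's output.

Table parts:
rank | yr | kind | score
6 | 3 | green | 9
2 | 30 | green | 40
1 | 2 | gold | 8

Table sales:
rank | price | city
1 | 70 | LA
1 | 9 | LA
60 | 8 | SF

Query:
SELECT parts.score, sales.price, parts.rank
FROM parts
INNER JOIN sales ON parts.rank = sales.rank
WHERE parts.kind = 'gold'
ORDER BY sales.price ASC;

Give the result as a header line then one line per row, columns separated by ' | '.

After JOIN sales (2 rows):
parts.rank | parts.yr | parts.kind | parts.score | sales.rank | sales.price | sales.city
1 | 2 | gold | 8 | 1 | 70 | LA
1 | 2 | gold | 8 | 1 | 9 | LA
After WHERE (2 rows):
parts.rank | parts.yr | parts.kind | parts.score | sales.rank | sales.price | sales.city
1 | 2 | gold | 8 | 1 | 70 | LA
1 | 2 | gold | 8 | 1 | 9 | LA
After SELECT (2 rows):
parts.score | sales.price | parts.rank
8 | 70 | 1
8 | 9 | 1
After ORDER BY (2 rows):
parts.score | sales.price | parts.rank
8 | 9 | 1
8 | 70 | 1

== RESULT ==
parts.score | sales.price | parts.rank
8 | 9 | 1
8 | 70 | 1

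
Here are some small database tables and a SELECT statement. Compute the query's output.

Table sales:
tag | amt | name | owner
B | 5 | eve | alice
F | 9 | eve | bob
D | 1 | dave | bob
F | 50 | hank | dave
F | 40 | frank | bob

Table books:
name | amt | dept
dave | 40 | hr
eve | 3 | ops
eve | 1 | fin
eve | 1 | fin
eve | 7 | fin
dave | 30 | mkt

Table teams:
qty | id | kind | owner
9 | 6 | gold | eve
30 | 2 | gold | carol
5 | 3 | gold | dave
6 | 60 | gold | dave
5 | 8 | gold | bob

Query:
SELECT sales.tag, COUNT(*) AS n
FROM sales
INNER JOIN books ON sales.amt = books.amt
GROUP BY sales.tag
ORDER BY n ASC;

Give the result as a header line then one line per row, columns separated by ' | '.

After JOIN books (3 rows):
sales.tag | sales.amt | sales.name | sales.owner | books.name | books.amt | books.dept
D | 1 | dave | bob | eve | 1 | fin
D | 1 | dave | bob | eve | 1 | fin
F | 40 | frank | bob | dave | 40 | hr
After GROUP BY (2 rows):
sales.tag | n
D | 2
F | 1
After ORDER BY (2 rows):
sales.tag | n
F | 1
D | 2

== RESULT ==
sales.tag | n
F | 1
D | 2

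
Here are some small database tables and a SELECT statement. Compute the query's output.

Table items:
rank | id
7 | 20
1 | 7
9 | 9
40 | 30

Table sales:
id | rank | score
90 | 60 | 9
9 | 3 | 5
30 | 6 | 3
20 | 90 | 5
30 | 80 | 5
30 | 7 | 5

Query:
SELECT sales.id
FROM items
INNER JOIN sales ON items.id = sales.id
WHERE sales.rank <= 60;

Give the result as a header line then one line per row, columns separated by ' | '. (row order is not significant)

After JOIN sales (5 rows):
items.rank | items.id | sales.id | sales.rank | sales.score
7 | 20 | 20 | 90 | 5
9 | 9 | 9 | 3 | 5
40 | 30 | 30 | 6 | 3
40 | 30 | 30 | 80 | 5
40 | 30 | 30 | 7 | 5
After WHERE (3 rows):
items.rank | items.id | sales.id | sales.rank | sales.score
9 | 9 | 9 | 3 | 5
40 | 30 | 30 | 6 | 3
40 | 30 | 30 | 7 | 5
After SELECT (3 rows):
sales.id
9
30
30

== RESULT ==
sales.id
9
30
30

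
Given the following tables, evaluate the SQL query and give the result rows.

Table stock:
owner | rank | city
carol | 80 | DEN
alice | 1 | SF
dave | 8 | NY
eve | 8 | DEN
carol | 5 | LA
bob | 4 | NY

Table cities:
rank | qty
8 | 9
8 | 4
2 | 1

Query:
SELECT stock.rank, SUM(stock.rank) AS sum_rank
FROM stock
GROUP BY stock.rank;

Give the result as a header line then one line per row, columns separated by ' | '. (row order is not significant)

After GROUP BY (5 rows):
stock.rank | sum_rank
80 | 80
1 | 1
8 | 16
5 | 5
4 | 4

== RESULT ==
stock.rank | sum_rank
80 | 80
1 | 1
8 | 16
5 | 5
4 | 4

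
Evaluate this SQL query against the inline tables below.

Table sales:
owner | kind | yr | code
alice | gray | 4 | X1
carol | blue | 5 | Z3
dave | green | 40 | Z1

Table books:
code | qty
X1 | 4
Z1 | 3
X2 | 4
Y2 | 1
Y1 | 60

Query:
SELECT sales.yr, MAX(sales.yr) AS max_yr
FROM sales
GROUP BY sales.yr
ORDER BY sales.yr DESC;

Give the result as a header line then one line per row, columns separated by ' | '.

== RESULT ==
sales.yr | max_yr
40 | 40
5 | 5
4 | 4

Derivation:
After GROUP BY (3 rows):
sales.yr | max_yr
4 | 4
5 | 5
40 | 40
After ORDER BY (3 rows):
sales.yr | max_yr
40 | 40
5 | 5
4 | 4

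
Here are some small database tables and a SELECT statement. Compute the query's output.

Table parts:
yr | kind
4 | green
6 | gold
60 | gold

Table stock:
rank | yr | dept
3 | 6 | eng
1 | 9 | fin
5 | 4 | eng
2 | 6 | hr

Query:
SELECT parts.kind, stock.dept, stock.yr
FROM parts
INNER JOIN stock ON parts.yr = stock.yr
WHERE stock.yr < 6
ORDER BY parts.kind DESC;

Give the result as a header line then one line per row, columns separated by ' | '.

== RESULT ==
parts.kind | stock.dept | stock.yr
green | eng | 4

Derivation:
After JOIN stock (3 rows):
parts.yr | parts.kind | stock.rank | stock.yr | stock.dept
4 | green | 5 | 4 | eng
6 | gold | 3 | 6 | eng
6 | gold | 2 | 6 | hr
After WHERE (1 rows):
parts.yr | parts.kind | stock.rank | stock.yr | stock.dept
4 | green | 5 | 4 | eng
After SELECT (1 rows):
parts.kind | stock.dept | stock.yr
green | eng | 4
After ORDER BY (1 rows):
parts.kind | stock.dept | stock.yr
green | eng | 4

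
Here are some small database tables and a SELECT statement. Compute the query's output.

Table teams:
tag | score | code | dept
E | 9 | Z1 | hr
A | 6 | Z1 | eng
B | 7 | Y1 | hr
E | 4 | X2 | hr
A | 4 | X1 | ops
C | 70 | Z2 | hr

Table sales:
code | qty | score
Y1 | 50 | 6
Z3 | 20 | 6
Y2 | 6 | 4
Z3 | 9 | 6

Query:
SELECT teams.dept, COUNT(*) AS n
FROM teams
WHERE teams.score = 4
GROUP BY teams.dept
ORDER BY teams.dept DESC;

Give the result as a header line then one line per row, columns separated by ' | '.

After WHERE (2 rows):
teams.tag | teams.score | teams.code | teams.dept
E | 4 | X2 | hr
A | 4 | X1 | ops
After GROUP BY (2 rows):
teams.dept | n
hr | 1
ops | 1
After ORDER BY (2 rows):
teams.dept | n
ops | 1
hr | 1

== RESULT ==
teams.dept | n
ops | 1
hr | 1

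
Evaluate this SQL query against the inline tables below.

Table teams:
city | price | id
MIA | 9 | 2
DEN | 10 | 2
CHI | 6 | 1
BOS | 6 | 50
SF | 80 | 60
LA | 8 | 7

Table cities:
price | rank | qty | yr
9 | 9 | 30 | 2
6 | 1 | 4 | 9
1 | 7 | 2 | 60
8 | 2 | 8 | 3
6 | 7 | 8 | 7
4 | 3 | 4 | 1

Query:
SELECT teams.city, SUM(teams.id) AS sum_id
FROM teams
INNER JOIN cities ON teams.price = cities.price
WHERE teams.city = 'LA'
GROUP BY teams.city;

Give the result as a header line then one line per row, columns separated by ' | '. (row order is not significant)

== RESULT ==
teams.city | sum_id
LA | 7

Derivation:
After JOIN cities (6 rows):
teams.city | teams.price | teams.id | cities.price | cities.rank | cities.qty | cities.yr
MIA | 9 | 2 | 9 | 9 | 30 | 2
CHI | 6 | 1 | 6 | 1 | 4 | 9
CHI | 6 | 1 | 6 | 7 | 8 | 7
BOS | 6 | 50 | 6 | 1 | 4 | 9
BOS | 6 | 50 | 6 | 7 | 8 | 7
LA | 8 | 7 | 8 | 2 | 8 | 3
After WHERE (1 rows):
teams.city | teams.price | teams.id | cities.price | cities.rank | cities.qty | cities.yr
LA | 8 | 7 | 8 | 2 | 8 | 3
After GROUP BY (1 rows):
teams.city | sum_id
LA | 7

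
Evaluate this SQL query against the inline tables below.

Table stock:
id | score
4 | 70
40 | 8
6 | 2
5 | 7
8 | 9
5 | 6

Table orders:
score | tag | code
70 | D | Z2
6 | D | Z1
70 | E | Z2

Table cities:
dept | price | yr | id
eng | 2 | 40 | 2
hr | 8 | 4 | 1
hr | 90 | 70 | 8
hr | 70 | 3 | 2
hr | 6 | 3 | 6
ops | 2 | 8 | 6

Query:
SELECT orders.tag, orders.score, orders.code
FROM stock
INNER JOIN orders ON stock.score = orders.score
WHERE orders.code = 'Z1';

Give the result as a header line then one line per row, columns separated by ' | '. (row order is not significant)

== RESULT ==
orders.tag | orders.score | orders.code
D | 6 | Z1

Derivation:
After JOIN orders (3 rows):
stock.id | stock.score | orders.score | orders.tag | orders.code
4 | 70 | 70 | D | Z2
4 | 70 | 70 | E | Z2
5 | 6 | 6 | D | Z1
After WHERE (1 rows):
stock.id | stock.score | orders.score | orders.tag | orders.code
5 | 6 | 6 | D | Z1
After SELECT (1 rows):
orders.tag | orders.score | orders.code
D | 6 | Z1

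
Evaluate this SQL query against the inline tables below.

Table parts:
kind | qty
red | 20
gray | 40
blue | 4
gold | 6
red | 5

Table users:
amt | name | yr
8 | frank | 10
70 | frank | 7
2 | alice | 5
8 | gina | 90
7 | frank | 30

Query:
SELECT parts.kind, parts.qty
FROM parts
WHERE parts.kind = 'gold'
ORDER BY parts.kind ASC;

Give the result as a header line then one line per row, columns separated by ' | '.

After WHERE (1 rows):
parts.kind | parts.qty
gold | 6
After SELECT (1 rows):
parts.kind | parts.qty
gold | 6
After ORDER BY (1 rows):
parts.kind | parts.qty
gold | 6

== RESULT ==
parts.kind | parts.qty
gold | 6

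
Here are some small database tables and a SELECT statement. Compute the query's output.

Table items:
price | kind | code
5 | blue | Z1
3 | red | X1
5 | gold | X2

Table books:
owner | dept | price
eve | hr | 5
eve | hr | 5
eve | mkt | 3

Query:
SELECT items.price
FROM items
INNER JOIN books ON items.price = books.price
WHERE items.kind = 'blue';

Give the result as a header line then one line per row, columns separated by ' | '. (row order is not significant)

After JOIN books (5 rows):
items.price | items.kind | items.code | books.owner | books.dept | books.price
5 | blue | Z1 | eve | hr | 5
5 | blue | Z1 | eve | hr | 5
3 | red | X1 | eve | mkt | 3
5 | gold | X2 | eve | hr | 5
5 | gold | X2 | eve | hr | 5
After WHERE (2 rows):
items.price | items.kind | items.code | books.owner | books.dept | books.price
5 | blue | Z1 | eve | hr | 5
5 | blue | Z1 | eve | hr | 5
After SELECT (2 rows):
items.price
5
5

== RESULT ==
items.price
5
5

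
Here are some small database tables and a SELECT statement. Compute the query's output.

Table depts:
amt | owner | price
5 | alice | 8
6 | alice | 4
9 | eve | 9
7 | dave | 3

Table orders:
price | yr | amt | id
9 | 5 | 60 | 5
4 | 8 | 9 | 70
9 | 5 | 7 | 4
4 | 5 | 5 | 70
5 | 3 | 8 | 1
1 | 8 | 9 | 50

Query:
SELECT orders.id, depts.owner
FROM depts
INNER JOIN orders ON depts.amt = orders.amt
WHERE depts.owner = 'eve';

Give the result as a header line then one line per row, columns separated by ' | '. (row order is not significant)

After JOIN orders (4 rows):
depts.amt | depts.owner | depts.price | orders.price | orders.yr | orders.amt | orders.id
5 | alice | 8 | 4 | 5 | 5 | 70
9 | eve | 9 | 4 | 8 | 9 | 70
9 | eve | 9 | 1 | 8 | 9 | 50
7 | dave | 3 | 9 | 5 | 7 | 4
After WHERE (2 rows):
depts.amt | depts.owner | depts.price | orders.price | orders.yr | orders.amt | orders.id
9 | eve | 9 | 4 | 8 | 9 | 70
9 | eve | 9 | 1 | 8 | 9 | 50
After SELECT (2 rows):
orders.id | depts.owner
70 | eve
50 | eve

== RESULT ==
orders.id | depts.owner
70 | eve
50 | eve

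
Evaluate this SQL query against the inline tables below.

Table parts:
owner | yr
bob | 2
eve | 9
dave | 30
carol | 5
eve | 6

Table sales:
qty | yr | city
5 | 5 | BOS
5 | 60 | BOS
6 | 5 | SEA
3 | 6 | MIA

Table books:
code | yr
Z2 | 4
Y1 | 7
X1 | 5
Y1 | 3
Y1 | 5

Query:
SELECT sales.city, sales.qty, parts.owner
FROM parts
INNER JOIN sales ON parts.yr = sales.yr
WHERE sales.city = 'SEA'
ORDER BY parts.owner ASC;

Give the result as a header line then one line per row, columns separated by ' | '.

After JOIN sales (3 rows):
parts.owner | parts.yr | sales.qty | sales.yr | sales.city
carol | 5 | 5 | 5 | BOS
carol | 5 | 6 | 5 | SEA
eve | 6 | 3 | 6 | MIA
After WHERE (1 rows):
parts.owner | parts.yr | sales.qty | sales.yr | sales.city
carol | 5 | 6 | 5 | SEA
After SELECT (1 rows):
sales.city | sales.qty | parts.owner
SEA | 6 | carol
After ORDER BY (1 rows):
sales.city | sales.qty | parts.owner
SEA | 6 | carol

== RESULT ==
sales.city | sales.qty | parts.owner
SEA | 6 | carol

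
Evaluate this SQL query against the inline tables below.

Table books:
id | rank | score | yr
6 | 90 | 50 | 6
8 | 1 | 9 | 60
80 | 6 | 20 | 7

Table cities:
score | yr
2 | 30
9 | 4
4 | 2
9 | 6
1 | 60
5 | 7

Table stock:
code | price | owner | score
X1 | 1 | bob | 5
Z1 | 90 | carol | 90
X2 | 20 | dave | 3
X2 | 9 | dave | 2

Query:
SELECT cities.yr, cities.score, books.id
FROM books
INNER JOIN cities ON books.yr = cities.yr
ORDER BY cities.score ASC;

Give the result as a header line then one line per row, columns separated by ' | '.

== RESULT ==
cities.yr | cities.score | books.id
60 | 1 | 8
7 | 5 | 80
6 | 9 | 6

Derivation:
After JOIN cities (3 rows):
books.id | books.rank | books.score | books.yr | cities.score | cities.yr
6 | 90 | 50 | 6 | 9 | 6
8 | 1 | 9 | 60 | 1 | 60
80 | 6 | 20 | 7 | 5 | 7
After SELECT (3 rows):
cities.yr | cities.score | books.id
6 | 9 | 6
60 | 1 | 8
7 | 5 | 80
After ORDER BY (3 rows):
cities.yr | cities.score | books.id
60 | 1 | 8
7 | 5 | 80
6 | 9 | 6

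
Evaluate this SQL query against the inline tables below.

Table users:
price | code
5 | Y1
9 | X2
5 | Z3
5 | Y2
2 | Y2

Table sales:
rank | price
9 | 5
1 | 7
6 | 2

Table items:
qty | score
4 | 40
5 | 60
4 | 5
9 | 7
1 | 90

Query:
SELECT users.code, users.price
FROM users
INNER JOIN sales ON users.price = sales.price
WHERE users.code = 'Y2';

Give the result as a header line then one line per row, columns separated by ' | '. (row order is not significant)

After JOIN sales (4 rows):
users.price | users.code | sales.rank | sales.price
5 | Y1 | 9 | 5
5 | Z3 | 9 | 5
5 | Y2 | 9 | 5
2 | Y2 | 6 | 2
After WHERE (2 rows):
users.price | users.code | sales.rank | sales.price
5 | Y2 | 9 | 5
2 | Y2 | 6 | 2
After SELECT (2 rows):
users.code | users.price
Y2 | 5
Y2 | 2

== RESULT ==
users.code | users.price
Y2 | 5
Y2 | 2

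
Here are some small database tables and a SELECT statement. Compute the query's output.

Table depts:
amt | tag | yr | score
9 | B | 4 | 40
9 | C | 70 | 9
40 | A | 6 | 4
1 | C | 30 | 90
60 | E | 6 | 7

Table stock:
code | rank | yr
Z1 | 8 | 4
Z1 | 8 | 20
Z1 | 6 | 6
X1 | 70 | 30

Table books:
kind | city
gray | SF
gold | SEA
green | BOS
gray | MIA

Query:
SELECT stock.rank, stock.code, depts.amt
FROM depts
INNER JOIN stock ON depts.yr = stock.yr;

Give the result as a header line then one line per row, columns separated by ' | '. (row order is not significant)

== RESULT ==
stock.rank | stock.code | depts.amt
8 | Z1 | 9
6 | Z1 | 40
70 | X1 | 1
6 | Z1 | 60

Derivation:
After JOIN stock (4 rows):
depts.amt | depts.tag | depts.yr | depts.score | stock.code | stock.rank | stock.yr
9 | B | 4 | 40 | Z1 | 8 | 4
40 | A | 6 | 4 | Z1 | 6 | 6
1 | C | 30 | 90 | X1 | 70 | 30
60 | E | 6 | 7 | Z1 | 6 | 6
After SELECT (4 rows):
stock.rank | stock.code | depts.amt
8 | Z1 | 9
6 | Z1 | 40
70 | X1 | 1
6 | Z1 | 60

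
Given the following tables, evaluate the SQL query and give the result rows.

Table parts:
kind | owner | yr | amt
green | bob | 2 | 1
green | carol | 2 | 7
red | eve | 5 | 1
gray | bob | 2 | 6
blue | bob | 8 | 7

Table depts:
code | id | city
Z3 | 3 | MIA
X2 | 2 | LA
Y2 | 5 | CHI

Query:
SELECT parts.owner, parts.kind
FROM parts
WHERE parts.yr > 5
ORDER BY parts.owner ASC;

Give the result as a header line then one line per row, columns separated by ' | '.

== RESULT ==
parts.owner | parts.kind
bob | blue

Derivation:
After WHERE (1 rows):
parts.kind | parts.owner | parts.yr | parts.amt
blue | bob | 8 | 7
After SELECT (1 rows):
parts.owner | parts.kind
bob | blue
After ORDER BY (1 rows):
parts.owner | parts.kind
bob | blue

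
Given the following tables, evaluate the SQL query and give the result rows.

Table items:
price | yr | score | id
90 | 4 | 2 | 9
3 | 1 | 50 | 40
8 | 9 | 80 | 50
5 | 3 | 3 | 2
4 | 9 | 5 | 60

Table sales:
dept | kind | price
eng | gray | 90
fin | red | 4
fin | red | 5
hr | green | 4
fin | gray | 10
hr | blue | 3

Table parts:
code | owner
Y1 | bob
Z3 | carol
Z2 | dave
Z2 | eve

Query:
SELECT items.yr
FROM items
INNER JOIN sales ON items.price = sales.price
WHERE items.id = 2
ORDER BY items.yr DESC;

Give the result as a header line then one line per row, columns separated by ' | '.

== RESULT ==
items.yr
3

Derivation:
After JOIN sales (5 rows):
items.price | items.yr | items.score | items.id | sales.dept | sales.kind | sales.price
90 | 4 | 2 | 9 | eng | gray | 90
3 | 1 | 50 | 40 | hr | blue | 3
5 | 3 | 3 | 2 | fin | red | 5
4 | 9 | 5 | 60 | fin | red | 4
4 | 9 | 5 | 60 | hr | green | 4
After WHERE (1 rows):
items.price | items.yr | items.score | items.id | sales.dept | sales.kind | sales.price
5 | 3 | 3 | 2 | fin | red | 5
After SELECT (1 rows):
items.yr
3
After ORDER BY (1 rows):
items.yr
3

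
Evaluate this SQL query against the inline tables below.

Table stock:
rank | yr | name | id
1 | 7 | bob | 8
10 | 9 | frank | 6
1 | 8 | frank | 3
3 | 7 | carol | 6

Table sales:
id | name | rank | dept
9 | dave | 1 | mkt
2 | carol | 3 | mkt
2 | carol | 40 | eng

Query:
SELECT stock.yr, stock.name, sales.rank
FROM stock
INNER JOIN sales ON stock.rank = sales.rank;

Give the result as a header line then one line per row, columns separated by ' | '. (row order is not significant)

After JOIN sales (3 rows):
stock.rank | stock.yr | stock.name | stock.id | sales.id | sales.name | sales.rank | sales.dept
1 | 7 | bob | 8 | 9 | dave | 1 | mkt
1 | 8 | frank | 3 | 9 | dave | 1 | mkt
3 | 7 | carol | 6 | 2 | carol | 3 | mkt
After SELECT (3 rows):
stock.yr | stock.name | sales.rank
7 | bob | 1
8 | frank | 1
7 | carol | 3

== RESULT ==
stock.yr | stock.name | sales.rank
7 | bob | 1
8 | frank | 1
7 | carol | 3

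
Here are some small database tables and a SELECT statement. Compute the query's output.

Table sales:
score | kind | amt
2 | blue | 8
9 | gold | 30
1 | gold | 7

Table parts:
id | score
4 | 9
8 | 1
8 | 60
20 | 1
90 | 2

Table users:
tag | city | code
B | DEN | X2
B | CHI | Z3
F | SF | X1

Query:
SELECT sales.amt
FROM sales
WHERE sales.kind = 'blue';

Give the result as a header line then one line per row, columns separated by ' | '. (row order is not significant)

After WHERE (1 rows):
sales.score | sales.kind | sales.amt
2 | blue | 8
After SELECT (1 rows):
sales.amt
8

== RESULT ==
sales.amt
8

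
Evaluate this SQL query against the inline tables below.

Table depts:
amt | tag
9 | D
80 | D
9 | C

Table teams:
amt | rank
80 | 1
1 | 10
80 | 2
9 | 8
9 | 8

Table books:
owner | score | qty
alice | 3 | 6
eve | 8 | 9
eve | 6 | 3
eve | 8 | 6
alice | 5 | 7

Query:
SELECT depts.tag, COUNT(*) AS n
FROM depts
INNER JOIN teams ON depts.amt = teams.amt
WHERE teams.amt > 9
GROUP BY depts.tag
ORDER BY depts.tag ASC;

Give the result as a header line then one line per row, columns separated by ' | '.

== RESULT ==
depts.tag | n
D | 2

Derivation:
After JOIN teams (6 rows):
depts.amt | depts.tag | teams.amt | teams.rank
9 | D | 9 | 8
9 | D | 9 | 8
80 | D | 80 | 1
80 | D | 80 | 2
9 | C | 9 | 8
9 | C | 9 | 8
After WHERE (2 rows):
depts.amt | depts.tag | teams.amt | teams.rank
80 | D | 80 | 1
80 | D | 80 | 2
After GROUP BY (1 rows):
depts.tag | n
D | 2
After ORDER BY (1 rows):
depts.tag | n
D | 2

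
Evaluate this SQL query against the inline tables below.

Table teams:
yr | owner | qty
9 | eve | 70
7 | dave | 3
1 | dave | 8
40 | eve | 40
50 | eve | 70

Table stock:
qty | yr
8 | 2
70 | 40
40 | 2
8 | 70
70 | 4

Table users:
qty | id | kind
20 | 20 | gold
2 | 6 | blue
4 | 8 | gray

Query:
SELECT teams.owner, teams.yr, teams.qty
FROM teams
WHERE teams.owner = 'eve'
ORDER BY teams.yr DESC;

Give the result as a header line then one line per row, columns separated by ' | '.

== RESULT ==
teams.owner | teams.yr | teams.qty
eve | 50 | 70
eve | 40 | 40
eve | 9 | 70

Derivation:
After WHERE (3 rows):
teams.yr | teams.owner | teams.qty
9 | eve | 70
40 | eve | 40
50 | eve | 70
After SELECT (3 rows):
teams.owner | teams.yr | teams.qty
eve | 9 | 70
eve | 40 | 40
eve | 50 | 70
After ORDER BY (3 rows):
teams.owner | teams.yr | teams.qty
eve | 50 | 70
eve | 40 | 40
eve | 9 | 70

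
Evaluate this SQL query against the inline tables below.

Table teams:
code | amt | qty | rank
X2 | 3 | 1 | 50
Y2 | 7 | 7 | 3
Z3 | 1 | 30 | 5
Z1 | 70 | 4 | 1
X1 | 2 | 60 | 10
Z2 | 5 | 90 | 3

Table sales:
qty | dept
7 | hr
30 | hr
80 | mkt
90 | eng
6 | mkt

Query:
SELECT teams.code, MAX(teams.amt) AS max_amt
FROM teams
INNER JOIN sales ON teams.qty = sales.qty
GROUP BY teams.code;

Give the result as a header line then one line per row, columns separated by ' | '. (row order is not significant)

== RESULT ==
teams.code | max_amt
Y2 | 7
Z3 | 1
Z2 | 5

Derivation:
After JOIN sales (3 rows):
teams.code | teams.amt | teams.qty | teams.rank | sales.qty | sales.dept
Y2 | 7 | 7 | 3 | 7 | hr
Z3 | 1 | 30 | 5 | 30 | hr
Z2 | 5 | 90 | 3 | 90 | eng
After GROUP BY (3 rows):
teams.code | max_amt
Y2 | 7
Z3 | 1
Z2 | 5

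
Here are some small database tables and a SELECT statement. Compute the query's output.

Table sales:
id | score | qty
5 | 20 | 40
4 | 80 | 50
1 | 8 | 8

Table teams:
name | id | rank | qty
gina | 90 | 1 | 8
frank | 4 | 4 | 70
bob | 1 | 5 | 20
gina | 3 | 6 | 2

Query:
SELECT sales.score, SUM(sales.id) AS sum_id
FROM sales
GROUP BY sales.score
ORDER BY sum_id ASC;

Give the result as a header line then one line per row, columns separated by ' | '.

== RESULT ==
sales.score | sum_id
8 | 1
80 | 4
20 | 5

Derivation:
After GROUP BY (3 rows):
sales.score | sum_id
20 | 5
80 | 4
8 | 1
After ORDER BY (3 rows):
sales.score | sum_id
8 | 1
80 | 4
20 | 5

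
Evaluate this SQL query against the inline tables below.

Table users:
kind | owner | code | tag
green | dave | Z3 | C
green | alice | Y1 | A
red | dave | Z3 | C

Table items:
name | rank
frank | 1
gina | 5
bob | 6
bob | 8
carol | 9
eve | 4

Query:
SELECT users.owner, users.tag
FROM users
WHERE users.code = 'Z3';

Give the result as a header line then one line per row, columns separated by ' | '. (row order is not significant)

After WHERE (2 rows):
users.kind | users.owner | users.code | users.tag
green | dave | Z3 | C
red | dave | Z3 | C
After SELECT (2 rows):
users.owner | users.tag
dave | C
dave | C

== RESULT ==
users.owner | users.tag
dave | C
dave | C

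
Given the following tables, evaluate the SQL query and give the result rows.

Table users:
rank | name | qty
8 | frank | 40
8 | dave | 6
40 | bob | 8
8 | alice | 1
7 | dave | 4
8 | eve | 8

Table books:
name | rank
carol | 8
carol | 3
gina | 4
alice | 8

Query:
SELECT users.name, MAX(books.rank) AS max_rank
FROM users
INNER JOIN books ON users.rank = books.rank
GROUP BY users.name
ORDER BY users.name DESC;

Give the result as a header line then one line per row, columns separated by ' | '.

After JOIN books (8 rows):
users.rank | users.name | users.qty | books.name | books.rank
8 | frank | 40 | carol | 8
8 | frank | 40 | alice | 8
8 | dave | 6 | carol | 8
8 | dave | 6 | alice | 8
8 | alice | 1 | carol | 8
8 | alice | 1 | alice | 8
8 | eve | 8 | carol | 8
8 | eve | 8 | alice | 8
After GROUP BY (4 rows):
users.name | max_rank
frank | 8
dave | 8
alice | 8
eve | 8
After ORDER BY (4 rows):
users.name | max_rank
frank | 8
eve | 8
dave | 8
alice | 8

== RESULT ==
users.name | max_rank
frank | 8
eve | 8
dave | 8
alice | 8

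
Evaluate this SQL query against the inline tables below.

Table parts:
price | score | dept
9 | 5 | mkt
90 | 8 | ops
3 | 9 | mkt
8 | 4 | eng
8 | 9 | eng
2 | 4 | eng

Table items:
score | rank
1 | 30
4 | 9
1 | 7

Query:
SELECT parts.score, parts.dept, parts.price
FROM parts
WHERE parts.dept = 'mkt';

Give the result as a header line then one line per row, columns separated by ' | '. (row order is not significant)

After WHERE (2 rows):
parts.price | parts.score | parts.dept
9 | 5 | mkt
3 | 9 | mkt
After SELECT (2 rows):
parts.score | parts.dept | parts.price
5 | mkt | 9
9 | mkt | 3

== RESULT ==
parts.score | parts.dept | parts.price
5 | mkt | 9
9 | mkt | 3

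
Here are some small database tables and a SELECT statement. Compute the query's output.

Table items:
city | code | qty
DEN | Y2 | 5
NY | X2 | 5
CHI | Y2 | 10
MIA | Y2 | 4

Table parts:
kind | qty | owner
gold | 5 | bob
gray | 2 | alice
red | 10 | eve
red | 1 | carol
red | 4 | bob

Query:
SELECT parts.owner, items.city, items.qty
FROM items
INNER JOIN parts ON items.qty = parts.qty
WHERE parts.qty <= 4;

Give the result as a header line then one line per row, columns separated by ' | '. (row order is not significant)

== RESULT ==
parts.owner | items.city | items.qty
bob | MIA | 4

Derivation:
After JOIN parts (4 rows):
items.city | items.code | items.qty | parts.kind | parts.qty | parts.owner
DEN | Y2 | 5 | gold | 5 | bob
NY | X2 | 5 | gold | 5 | bob
CHI | Y2 | 10 | red | 10 | eve
MIA | Y2 | 4 | red | 4 | bob
After WHERE (1 rows):
items.city | items.code | items.qty | parts.kind | parts.qty | parts.owner
MIA | Y2 | 4 | red | 4 | bob
After SELECT (1 rows):
parts.owner | items.city | items.qty
bob | MIA | 4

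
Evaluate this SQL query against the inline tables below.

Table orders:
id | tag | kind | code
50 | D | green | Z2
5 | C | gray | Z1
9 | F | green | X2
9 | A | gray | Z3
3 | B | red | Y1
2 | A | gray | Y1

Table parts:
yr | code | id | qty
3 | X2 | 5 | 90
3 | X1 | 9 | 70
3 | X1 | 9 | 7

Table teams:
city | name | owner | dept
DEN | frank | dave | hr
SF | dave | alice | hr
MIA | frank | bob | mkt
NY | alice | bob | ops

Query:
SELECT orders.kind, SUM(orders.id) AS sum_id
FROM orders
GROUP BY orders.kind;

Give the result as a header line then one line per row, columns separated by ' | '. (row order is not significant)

== RESULT ==
orders.kind | sum_id
green | 59
gray | 16
red | 3

Derivation:
After GROUP BY (3 rows):
orders.kind | sum_id
green | 59
gray | 16
red | 3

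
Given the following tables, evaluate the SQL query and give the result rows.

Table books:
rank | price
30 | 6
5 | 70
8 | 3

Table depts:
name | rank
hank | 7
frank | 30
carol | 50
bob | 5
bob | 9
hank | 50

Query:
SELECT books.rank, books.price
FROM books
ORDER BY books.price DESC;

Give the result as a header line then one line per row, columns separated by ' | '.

== RESULT ==
books.rank | books.price
5 | 70
30 | 6
8 | 3

Derivation:
After SELECT (3 rows):
books.rank | books.price
30 | 6
5 | 70
8 | 3
After ORDER BY (3 rows):
books.rank | books.price
5 | 70
30 | 6
8 | 3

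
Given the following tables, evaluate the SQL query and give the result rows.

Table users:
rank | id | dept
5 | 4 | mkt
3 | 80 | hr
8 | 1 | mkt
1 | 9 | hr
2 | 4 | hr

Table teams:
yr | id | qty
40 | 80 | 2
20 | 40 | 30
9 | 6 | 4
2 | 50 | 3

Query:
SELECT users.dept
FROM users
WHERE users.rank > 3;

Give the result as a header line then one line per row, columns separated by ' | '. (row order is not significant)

After WHERE (2 rows):
users.rank | users.id | users.dept
5 | 4 | mkt
8 | 1 | mkt
After SELECT (2 rows):
users.dept
mkt
mkt

== RESULT ==
users.dept
mkt
mkt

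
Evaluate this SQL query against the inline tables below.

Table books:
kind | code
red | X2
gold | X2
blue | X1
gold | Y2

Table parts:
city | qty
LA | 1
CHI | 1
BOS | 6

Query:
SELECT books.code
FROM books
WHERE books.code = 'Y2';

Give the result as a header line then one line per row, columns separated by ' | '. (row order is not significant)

== RESULT ==
books.code
Y2

Derivation:
After WHERE (1 rows):
books.kind | books.code
gold | Y2
After SELECT (1 rows):
books.code
Y2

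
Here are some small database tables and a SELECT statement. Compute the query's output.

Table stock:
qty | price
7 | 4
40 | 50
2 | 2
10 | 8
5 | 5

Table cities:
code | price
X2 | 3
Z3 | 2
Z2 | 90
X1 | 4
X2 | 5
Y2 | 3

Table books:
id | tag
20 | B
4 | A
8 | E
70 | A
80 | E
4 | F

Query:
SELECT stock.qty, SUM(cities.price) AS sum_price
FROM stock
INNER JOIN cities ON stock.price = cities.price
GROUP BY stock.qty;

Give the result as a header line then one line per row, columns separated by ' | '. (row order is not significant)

== RESULT ==
stock.qty | sum_price
7 | 4
2 | 2
5 | 5

Derivation:
After JOIN cities (3 rows):
stock.qty | stock.price | cities.code | cities.price
7 | 4 | X1 | 4
2 | 2 | Z3 | 2
5 | 5 | X2 | 5
After GROUP BY (3 rows):
stock.qty | sum_price
7 | 4
2 | 2
5 | 5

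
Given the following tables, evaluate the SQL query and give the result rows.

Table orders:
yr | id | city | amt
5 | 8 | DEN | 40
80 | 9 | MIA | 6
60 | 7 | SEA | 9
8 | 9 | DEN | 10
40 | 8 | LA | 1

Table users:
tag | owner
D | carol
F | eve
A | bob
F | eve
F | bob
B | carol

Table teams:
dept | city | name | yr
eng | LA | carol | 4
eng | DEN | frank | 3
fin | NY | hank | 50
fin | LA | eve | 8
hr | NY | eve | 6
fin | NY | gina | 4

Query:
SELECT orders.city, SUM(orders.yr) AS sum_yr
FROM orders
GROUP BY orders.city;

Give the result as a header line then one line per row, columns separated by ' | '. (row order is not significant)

After GROUP BY (4 rows):
orders.city | sum_yr
DEN | 13
MIA | 80
SEA | 60
LA | 40

== RESULT ==
orders.city | sum_yr
DEN | 13
MIA | 80
SEA | 60
LA | 40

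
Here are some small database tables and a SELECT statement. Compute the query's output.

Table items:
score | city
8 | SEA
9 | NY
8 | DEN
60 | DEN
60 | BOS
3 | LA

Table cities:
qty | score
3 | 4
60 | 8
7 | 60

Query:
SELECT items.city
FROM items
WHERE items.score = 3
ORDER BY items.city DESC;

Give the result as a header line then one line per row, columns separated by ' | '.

After WHERE (1 rows):
items.score | items.city
3 | LA
After SELECT (1 rows):
items.city
LA
After ORDER BY (1 rows):
items.city
LA

== RESULT ==
items.city
LA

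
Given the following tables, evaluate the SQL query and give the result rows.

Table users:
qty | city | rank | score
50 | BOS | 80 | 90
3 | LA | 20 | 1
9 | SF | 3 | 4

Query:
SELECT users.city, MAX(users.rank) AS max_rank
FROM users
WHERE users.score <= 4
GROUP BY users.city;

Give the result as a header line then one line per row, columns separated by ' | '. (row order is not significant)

== RESULT ==
users.city | max_rank
LA | 20
SF | 3

Derivation:
After WHERE (2 rows):
users.qty | users.city | users.rank | users.score
3 | LA | 20 | 1
9 | SF | 3 | 4
After GROUP BY (2 rows):
users.city | max_rank
LA | 20
SF | 3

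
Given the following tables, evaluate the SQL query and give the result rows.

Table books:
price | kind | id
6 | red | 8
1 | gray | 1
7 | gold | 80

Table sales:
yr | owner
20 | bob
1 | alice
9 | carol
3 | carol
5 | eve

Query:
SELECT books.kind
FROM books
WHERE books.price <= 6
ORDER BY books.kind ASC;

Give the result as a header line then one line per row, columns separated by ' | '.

== RESULT ==
books.kind
gray
red

Derivation:
After WHERE (2 rows):
books.price | books.kind | books.id
6 | red | 8
1 | gray | 1
After SELECT (2 rows):
books.kind
red
gray
After ORDER BY (2 rows):
books.kind
gray
red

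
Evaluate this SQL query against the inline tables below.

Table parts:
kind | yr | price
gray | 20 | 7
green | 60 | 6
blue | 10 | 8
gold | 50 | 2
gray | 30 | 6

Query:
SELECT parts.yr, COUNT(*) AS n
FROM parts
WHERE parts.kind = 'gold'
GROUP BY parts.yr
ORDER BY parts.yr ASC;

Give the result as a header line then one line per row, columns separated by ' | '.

== RESULT ==
parts.yr | n
50 | 1

Derivation:
After WHERE (1 rows):
parts.kind | parts.yr | parts.price
gold | 50 | 2
After GROUP BY (1 rows):
parts.yr | n
50 | 1
After ORDER BY (1 rows):
parts.yr | n
50 | 1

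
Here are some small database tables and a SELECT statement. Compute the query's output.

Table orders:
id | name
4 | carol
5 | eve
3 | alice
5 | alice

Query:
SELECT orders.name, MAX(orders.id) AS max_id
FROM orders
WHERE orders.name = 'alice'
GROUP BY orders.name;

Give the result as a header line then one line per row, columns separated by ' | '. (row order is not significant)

== RESULT ==
orders.name | max_id
alice | 5

Derivation:
After WHERE (2 rows):
orders.id | orders.name
3 | alice
5 | alice
After GROUP BY (1 rows):
orders.name | max_id
alice | 5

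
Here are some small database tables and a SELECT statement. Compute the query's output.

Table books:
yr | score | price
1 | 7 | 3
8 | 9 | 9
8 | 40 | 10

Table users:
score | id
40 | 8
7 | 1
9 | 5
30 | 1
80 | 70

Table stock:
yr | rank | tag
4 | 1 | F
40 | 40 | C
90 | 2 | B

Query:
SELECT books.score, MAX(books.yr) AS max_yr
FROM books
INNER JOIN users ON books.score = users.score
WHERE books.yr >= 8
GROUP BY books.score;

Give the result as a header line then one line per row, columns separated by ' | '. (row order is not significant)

After JOIN users (3 rows):
books.yr | books.score | books.price | users.score | users.id
1 | 7 | 3 | 7 | 1
8 | 9 | 9 | 9 | 5
8 | 40 | 10 | 40 | 8
After WHERE (2 rows):
books.yr | books.score | books.price | users.score | users.id
8 | 9 | 9 | 9 | 5
8 | 40 | 10 | 40 | 8
After GROUP BY (2 rows):
books.score | max_yr
9 | 8
40 | 8

== RESULT ==
books.score | max_yr
9 | 8
40 | 8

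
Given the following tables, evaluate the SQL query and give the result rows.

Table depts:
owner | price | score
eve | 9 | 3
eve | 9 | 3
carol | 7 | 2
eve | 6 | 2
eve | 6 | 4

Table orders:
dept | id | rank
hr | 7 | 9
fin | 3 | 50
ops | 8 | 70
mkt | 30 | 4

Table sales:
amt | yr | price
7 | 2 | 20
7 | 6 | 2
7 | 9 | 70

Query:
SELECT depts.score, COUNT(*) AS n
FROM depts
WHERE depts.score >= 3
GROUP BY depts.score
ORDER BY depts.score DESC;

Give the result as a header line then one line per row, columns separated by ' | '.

After WHERE (3 rows):
depts.owner | depts.price | depts.score
eve | 9 | 3
eve | 9 | 3
eve | 6 | 4
After GROUP BY (2 rows):
depts.score | n
3 | 2
4 | 1
After ORDER BY (2 rows):
depts.score | n
4 | 1
3 | 2

== RESULT ==
depts.score | n
4 | 1
3 | 2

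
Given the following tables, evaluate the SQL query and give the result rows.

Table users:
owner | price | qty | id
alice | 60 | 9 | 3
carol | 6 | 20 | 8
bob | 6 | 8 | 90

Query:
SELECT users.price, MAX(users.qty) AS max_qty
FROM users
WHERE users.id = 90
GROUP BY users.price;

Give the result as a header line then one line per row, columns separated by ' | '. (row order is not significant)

== RESULT ==
users.price | max_qty
6 | 8

Derivation:
After WHERE (1 rows):
users.owner | users.price | users.qty | users.id
bob | 6 | 8 | 90
After GROUP BY (1 rows):
users.price | max_qty
6 | 8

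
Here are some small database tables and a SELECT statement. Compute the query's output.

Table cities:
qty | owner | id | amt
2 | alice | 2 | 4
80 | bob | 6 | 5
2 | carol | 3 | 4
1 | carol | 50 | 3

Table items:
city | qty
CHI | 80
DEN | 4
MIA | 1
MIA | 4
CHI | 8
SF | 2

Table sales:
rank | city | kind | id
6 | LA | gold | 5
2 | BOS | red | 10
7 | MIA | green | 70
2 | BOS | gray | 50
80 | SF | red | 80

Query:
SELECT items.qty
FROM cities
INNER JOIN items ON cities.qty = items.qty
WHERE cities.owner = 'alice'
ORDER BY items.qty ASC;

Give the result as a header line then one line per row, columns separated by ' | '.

After JOIN items (4 rows):
cities.qty | cities.owner | cities.id | cities.amt | items.city | items.qty
2 | alice | 2 | 4 | SF | 2
80 | bob | 6 | 5 | CHI | 80
2 | carol | 3 | 4 | SF | 2
1 | carol | 50 | 3 | MIA | 1
After WHERE (1 rows):
cities.qty | cities.owner | cities.id | cities.amt | items.city | items.qty
2 | alice | 2 | 4 | SF | 2
After SELECT (1 rows):
items.qty
2
After ORDER BY (1 rows):
items.qty
2

== RESULT ==
items.qty
2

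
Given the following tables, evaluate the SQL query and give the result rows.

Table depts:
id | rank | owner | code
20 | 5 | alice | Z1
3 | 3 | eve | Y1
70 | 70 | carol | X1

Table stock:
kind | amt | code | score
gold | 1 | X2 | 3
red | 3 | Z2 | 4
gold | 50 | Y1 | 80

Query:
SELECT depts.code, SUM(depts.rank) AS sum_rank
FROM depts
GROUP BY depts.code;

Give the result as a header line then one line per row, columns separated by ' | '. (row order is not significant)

After GROUP BY (3 rows):
depts.code | sum_rank
Z1 | 5
Y1 | 3
X1 | 70

== RESULT ==
depts.code | sum_rank
Z1 | 5
Y1 | 3
X1 | 70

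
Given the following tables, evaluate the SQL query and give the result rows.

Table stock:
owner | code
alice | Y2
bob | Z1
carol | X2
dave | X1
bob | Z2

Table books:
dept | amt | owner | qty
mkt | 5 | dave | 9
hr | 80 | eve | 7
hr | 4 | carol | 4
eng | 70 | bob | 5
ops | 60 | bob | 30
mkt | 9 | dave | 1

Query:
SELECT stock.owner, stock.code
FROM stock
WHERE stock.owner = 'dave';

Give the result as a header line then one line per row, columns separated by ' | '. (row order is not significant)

After WHERE (1 rows):
stock.owner | stock.code
dave | X1
After SELECT (1 rows):
stock.owner | stock.code
dave | X1

== RESULT ==
stock.owner | stock.code
dave | X1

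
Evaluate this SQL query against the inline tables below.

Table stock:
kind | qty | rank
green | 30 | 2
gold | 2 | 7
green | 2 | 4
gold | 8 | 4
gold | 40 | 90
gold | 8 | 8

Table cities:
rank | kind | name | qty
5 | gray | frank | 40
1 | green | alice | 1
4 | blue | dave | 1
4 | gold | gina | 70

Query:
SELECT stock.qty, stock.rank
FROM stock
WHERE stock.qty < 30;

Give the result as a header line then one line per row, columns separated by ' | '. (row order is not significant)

After WHERE (4 rows):
stock.kind | stock.qty | stock.rank
gold | 2 | 7
green | 2 | 4
gold | 8 | 4
gold | 8 | 8
After SELECT (4 rows):
stock.qty | stock.rank
2 | 7
2 | 4
8 | 4
8 | 8

== RESULT ==
stock.qty | stock.rank
2 | 7
2 | 4
8 | 4
8 | 8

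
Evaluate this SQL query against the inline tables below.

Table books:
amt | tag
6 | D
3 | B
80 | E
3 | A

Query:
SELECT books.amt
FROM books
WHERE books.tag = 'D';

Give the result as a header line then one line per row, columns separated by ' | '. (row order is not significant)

After WHERE (1 rows):
books.amt | books.tag
6 | D
After SELECT (1 rows):
books.amt
6

== RESULT ==
books.amt
6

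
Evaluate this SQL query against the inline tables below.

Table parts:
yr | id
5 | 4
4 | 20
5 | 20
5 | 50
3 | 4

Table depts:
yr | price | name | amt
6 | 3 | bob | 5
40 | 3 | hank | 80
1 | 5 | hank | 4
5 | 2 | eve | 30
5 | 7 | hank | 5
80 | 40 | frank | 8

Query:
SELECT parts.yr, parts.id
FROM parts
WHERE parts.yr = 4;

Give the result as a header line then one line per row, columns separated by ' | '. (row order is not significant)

== RESULT ==
parts.yr | parts.id
4 | 20

Derivation:
After WHERE (1 rows):
parts.yr | parts.id
4 | 20
After SELECT (1 rows):
parts.yr | parts.id
4 | 20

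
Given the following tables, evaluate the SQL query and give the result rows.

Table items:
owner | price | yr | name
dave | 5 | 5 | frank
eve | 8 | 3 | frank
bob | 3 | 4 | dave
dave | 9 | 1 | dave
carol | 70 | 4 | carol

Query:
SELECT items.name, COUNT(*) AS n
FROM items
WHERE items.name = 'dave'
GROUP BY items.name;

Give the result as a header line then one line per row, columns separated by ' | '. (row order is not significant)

== RESULT ==
items.name | n
dave | 2

Derivation:
After WHERE (2 rows):
items.owner | items.price | items.yr | items.name
bob | 3 | 4 | dave
dave | 9 | 1 | dave
After GROUP BY (1 rows):
items.name | n
dave | 2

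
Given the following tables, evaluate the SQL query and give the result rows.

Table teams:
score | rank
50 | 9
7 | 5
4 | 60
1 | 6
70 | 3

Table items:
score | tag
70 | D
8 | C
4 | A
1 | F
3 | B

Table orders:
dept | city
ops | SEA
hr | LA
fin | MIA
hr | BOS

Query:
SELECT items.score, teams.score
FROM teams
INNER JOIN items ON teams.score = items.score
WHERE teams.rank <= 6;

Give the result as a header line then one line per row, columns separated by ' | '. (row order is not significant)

After JOIN items (3 rows):
teams.score | teams.rank | items.score | items.tag
4 | 60 | 4 | A
1 | 6 | 1 | F
70 | 3 | 70 | D
After WHERE (2 rows):
teams.score | teams.rank | items.score | items.tag
1 | 6 | 1 | F
70 | 3 | 70 | D
After SELECT (2 rows):
items.score | teams.score
1 | 1
70 | 70

== RESULT ==
items.score | teams.score
1 | 1
70 | 70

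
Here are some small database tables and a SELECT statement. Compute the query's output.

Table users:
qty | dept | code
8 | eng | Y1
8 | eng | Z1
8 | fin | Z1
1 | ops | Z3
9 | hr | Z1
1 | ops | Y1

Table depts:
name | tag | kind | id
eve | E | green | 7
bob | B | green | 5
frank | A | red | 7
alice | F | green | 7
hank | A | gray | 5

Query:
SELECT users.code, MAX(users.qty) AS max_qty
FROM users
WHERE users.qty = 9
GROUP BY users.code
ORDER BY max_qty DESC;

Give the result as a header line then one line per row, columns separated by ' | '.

== RESULT ==
users.code | max_qty
Z1 | 9

Derivation:
After WHERE (1 rows):
users.qty | users.dept | users.code
9 | hr | Z1
After GROUP BY (1 rows):
users.code | max_qty
Z1 | 9
After ORDER BY (1 rows):
users.code | max_qty
Z1 | 9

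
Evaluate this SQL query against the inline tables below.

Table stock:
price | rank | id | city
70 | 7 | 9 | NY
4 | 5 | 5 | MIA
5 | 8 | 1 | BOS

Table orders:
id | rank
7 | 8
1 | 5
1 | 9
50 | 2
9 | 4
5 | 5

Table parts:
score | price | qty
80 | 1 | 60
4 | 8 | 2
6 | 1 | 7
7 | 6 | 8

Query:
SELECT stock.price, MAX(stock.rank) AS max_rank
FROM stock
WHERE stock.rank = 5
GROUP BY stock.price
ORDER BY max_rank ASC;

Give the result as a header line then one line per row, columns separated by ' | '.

== RESULT ==
stock.price | max_rank
4 | 5

Derivation:
After WHERE (1 rows):
stock.price | stock.rank | stock.id | stock.city
4 | 5 | 5 | MIA
After GROUP BY (1 rows):
stock.price | max_rank
4 | 5
After ORDER BY (1 rows):
stock.price | max_rank
4 | 5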